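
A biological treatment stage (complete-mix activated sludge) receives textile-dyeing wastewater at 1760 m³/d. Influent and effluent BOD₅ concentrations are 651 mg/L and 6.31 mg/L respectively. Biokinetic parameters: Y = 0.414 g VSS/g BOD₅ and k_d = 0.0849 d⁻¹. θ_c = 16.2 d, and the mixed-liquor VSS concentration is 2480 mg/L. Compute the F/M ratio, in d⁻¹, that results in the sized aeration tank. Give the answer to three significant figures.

From the SRT design equation V = Y Q (S₀−S) θ_c / [X (1 + k_d θ_c)] = 0.414 × 1760 × (651 − 6.31) × 16.2 / [2480 × (1 + 0.0849 × 16.2)] = 7.61×10^6 / 5891 = 1292 m³.
F/M = applied load / biomass = Q·S₀/(V·X) = 1760 × 651 / (1292 × 2480) = 0.3576 d⁻¹.

F/M ≈ 0.358 d⁻¹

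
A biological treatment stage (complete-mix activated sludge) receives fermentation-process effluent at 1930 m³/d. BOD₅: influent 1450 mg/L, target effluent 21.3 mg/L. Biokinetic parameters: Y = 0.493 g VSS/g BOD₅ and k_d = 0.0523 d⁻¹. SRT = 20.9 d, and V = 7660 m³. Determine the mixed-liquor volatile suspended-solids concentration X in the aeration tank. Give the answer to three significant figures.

Solving the biomass balance for X: X = Y Q (S₀−S) θ_c / [V (1+k_d θ_c)] = 0.493 × 1930 × (1450 − 21.3) × 20.9 / [7660 × (1 + 0.0523 × 20.9)] = 1772 mg/L.

X ≈ 1770 mg/L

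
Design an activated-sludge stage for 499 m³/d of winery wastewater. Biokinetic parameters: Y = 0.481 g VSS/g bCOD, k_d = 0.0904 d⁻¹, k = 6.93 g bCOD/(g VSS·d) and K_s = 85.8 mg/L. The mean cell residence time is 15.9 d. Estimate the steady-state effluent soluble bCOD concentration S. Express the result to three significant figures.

Effluent substrate depends only on kinetics and SRT: S = K_s(1 + k_d θ_c) / [θ_c(Yk − k_d) − 1] = 85.8 × (1 + 0.0904 × 15.9) / [15.9 × (0.481 × 6.93 − 0.0904) − 1] = 209.1 / 50.56 = 4.136 mg/L.

S ≈ 4.14 mg/L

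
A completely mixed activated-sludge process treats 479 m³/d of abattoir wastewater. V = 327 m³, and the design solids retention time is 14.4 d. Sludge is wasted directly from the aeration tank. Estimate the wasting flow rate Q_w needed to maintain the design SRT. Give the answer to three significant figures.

Q_w ≈ 22.7 m³/d

With mixed-liquor wasting, θ_c = V/Q_w, so Q_w = V/θ_c = 327.0/14.4 = 22.71 m³/d.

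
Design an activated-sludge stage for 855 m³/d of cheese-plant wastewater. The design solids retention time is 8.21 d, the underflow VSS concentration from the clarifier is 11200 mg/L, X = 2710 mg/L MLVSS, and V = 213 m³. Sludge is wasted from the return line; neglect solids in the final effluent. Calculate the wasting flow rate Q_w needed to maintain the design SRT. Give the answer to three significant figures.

Q_w = (V·X)/(θ_c X_r) = 213.0 × 2710 / (8.21 × 11200) = 6.278 m³/d.

Q_w ≈ 6.28 m³/d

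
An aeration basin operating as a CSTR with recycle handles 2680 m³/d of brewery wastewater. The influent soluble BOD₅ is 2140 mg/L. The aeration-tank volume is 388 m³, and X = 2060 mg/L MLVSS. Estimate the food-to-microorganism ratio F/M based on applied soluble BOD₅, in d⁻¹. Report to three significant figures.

F/M = Q·S₀ / (V·X) = 2680 × 2140 / (388.0 × 2060) = 7.175 g soluble BOD₅·(g VSS·d)⁻¹.

F/M ≈ 7.18 d⁻¹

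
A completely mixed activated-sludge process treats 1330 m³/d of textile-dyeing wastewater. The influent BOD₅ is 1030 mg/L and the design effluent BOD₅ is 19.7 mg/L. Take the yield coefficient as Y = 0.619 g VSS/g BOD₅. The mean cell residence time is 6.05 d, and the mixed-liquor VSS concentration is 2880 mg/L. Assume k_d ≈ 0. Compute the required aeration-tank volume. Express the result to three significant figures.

With k_d = 0 the design equation reduces to V = Y Q (S₀−S) θ_c / X = 0.619 × 1330 × (1030 − 19.7) × 6.05 / 2880 = 1747 m³.

V ≈ 1750 m³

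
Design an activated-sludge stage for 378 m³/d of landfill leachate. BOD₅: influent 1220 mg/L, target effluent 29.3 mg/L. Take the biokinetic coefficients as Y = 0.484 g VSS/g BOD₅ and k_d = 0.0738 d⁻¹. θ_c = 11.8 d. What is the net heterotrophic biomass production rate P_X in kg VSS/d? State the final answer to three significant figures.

P_X ≈ 116 kg VSS/d

Observed yield with endogenous decay: Y_obs = Y / (1 + k_d·θ_c) = 0.484 / (1 + 0.0738 × 11.8) = 0.484 / 1.871 = 0.2587 g VSS/g BOD₅.
Mass of BOD₅ removed per day: Q(S₀ − S) = 378 × 1191 g/m³ = 450.1 kg/d.
Biomass produced: P_X = Y_obs·Q·ΔS = 0.2587 × 450.1 ≈ 116.4 kg VSS/d.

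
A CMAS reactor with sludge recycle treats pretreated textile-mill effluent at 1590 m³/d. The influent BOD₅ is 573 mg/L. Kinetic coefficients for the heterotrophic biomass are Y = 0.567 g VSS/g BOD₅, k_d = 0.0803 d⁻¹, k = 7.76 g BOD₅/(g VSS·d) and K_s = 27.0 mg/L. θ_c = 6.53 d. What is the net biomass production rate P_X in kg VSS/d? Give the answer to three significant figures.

For a completely mixed reactor with recycle the Lawrence–McCarty relation gives S = K_s·(1 + k_d·θ_c) / [θ_c·(Y·k − k_d) − 1] = 27.0 × (1 + 0.0803 × 6.53) / [6.53 × (0.567 × 7.76 − 0.0803) − 1] = 41.16 / 27.21 = 1.513 mg/L.
Observed yield with endogenous decay: Y_obs = Y / (1 + k_d·θ_c) = 0.567 / (1 + 0.0803 × 6.53) = 0.567 / 1.524 = 0.3720 g VSS/g BOD₅.
Substrate removed = Q·(S₀ − S) = 1590 m³/d × (573 − 1.51) g/m³ = 9.09×10^5 g/d = 908.7 kg/d.
Net biomass production P_X = Y_obs × Q·(S₀ − S) = 0.3720 × 908.7 = 338.0 kg VSS/d.

P_X ≈ 338 kg VSS/d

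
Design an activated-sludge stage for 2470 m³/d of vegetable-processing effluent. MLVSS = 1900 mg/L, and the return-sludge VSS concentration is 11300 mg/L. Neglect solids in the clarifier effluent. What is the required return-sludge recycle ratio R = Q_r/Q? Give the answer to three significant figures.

R ≈ 0.202

R = Q_r/Q = X/(X_r − X) = 1900 / (11300 − 1900) = 0.2021.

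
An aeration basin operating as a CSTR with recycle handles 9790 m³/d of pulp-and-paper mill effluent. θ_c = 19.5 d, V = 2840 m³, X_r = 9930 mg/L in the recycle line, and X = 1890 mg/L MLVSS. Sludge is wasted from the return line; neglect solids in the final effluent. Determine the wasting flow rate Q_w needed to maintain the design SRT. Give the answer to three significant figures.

Wasting from the return line (neglecting effluent solids): Q_w = V·X / (θ_c·X_r) = 2840 × 1890 / (19.5 × 9930) = 27.72 m³/d.

Q_w ≈ 27.7 m³/d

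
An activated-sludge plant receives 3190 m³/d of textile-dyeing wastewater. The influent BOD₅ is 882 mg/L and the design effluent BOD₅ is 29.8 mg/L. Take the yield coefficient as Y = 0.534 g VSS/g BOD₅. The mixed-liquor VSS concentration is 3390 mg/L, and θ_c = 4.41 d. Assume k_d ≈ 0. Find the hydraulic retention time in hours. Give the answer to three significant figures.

τ ≈ 14.2 h

Biomass mass balance (decay neglected): V·X = Y·Q·(S₀ − S)·θ_c, so V = 0.534 × 3190 × (882 − 29.8) × 4.41 / 3390 = 1888 m³.
HRT = V/Q = 1888 m³ / 3190 m³·d⁻¹ = 0.5920 d × 24 = 14.21 h.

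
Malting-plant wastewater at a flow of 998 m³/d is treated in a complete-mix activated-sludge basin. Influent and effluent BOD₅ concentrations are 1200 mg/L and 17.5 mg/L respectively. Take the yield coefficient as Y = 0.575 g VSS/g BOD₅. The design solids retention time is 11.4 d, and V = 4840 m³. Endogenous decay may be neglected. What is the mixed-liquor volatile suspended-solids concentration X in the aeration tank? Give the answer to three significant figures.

Without decay, X = Y Q (S₀−S) θ_c / V = 0.575 × 998 × (1200 − 17.5) × 11.4 / 4840 = 1598 mg/L.

X ≈ 1600 mg/L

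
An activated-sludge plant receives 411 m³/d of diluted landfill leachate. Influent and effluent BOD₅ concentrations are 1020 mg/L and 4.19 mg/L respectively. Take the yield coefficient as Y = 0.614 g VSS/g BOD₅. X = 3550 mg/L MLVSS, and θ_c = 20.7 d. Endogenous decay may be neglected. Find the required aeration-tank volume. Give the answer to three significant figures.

V ≈ 1490 m³

Biomass mass balance (decay neglected): V·X = Y·Q·(S₀ − S)·θ_c, so V = 0.614 × 411 × (1020 − 4.19) × 20.7 / 3550 = 1495 m³.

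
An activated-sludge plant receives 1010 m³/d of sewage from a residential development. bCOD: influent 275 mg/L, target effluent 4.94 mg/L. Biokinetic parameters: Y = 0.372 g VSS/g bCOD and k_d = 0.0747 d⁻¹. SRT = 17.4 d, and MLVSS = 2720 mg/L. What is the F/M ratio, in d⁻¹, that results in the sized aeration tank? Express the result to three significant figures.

Steady-state biomass mass balance: V·X·(1 + k_d·θ_c) = Y·Q·(S₀ − S)·θ_c, so V = 0.372 × 1010 × (275 − 4.94) × 17.4 / [2720 × (1 + 0.0747 × 17.4)] = 1.77×10^6 / 6255 = 282.2 m³.
F/M = applied load / biomass = Q·S₀/(V·X) = 1010 × 275 / (282.2 × 2720) = 0.3618 d⁻¹.

F/M ≈ 0.362 d⁻¹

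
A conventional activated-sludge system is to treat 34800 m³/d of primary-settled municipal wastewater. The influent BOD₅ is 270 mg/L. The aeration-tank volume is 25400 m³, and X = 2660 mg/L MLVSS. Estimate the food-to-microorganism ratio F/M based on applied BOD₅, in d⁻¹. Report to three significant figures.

F/M ≈ 0.139 d⁻¹

F/M = Q·S₀ / (V·X) = 34800 × 270 / (25400 × 2660) = 0.1391 g BOD₅·(g VSS·d)⁻¹.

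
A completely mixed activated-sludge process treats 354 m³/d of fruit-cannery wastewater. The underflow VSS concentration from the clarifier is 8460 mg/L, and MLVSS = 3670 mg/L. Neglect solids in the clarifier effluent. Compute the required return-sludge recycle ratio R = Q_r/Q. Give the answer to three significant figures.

R ≈ 0.766

Solids balance on the clarifier gives (1+R)X = R·X_r, so R = X/(X_r − X) = 3670 / (8460 − 3670) = 0.7662.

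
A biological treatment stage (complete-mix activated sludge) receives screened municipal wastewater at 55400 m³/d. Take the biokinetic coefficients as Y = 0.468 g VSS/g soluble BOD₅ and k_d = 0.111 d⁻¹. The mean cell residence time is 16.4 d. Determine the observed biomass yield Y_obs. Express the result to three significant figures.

Y_obs ≈ 0.166 g VSS/g soluble BOD₅

The observed yield is Y_obs = Y/(1 + k_d·θ_c) = 0.468 / (1 + 0.111 × 16.4) = 0.468 / 2.820 = 0.1659 g VSS per g soluble BOD₅ removed.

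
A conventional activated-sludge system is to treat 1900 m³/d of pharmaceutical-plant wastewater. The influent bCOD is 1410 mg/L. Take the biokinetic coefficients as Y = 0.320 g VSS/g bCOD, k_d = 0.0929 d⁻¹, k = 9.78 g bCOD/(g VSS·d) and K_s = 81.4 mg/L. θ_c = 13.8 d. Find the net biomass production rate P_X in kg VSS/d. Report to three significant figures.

P_X ≈ 374 kg VSS/d

For a completely mixed reactor with recycle the Lawrence–McCarty relation gives S = K_s·(1 + k_d·θ_c) / [θ_c·(Y·k − k_d) − 1] = 81.4 × (1 + 0.0929 × 13.8) / [13.8 × (0.320 × 9.78 − 0.0929) − 1] = 185.8 / 40.91 = 4.541 mg/L.
Observed yield with endogenous decay: Y_obs = Y / (1 + k_d·θ_c) = 0.320 / (1 + 0.0929 × 13.8) = 0.320 / 2.282 = 0.1402 g VSS/g bCOD.
Substrate removed = Q·(S₀ − S) = 1900 m³/d × (1410 − 4.54) g/m³ = 2.67×10^6 g/d = 2670 kg/d.
Biomass produced: P_X = Y_obs·Q·ΔS = 0.1402 × 2670 ≈ 374.5 kg VSS/d.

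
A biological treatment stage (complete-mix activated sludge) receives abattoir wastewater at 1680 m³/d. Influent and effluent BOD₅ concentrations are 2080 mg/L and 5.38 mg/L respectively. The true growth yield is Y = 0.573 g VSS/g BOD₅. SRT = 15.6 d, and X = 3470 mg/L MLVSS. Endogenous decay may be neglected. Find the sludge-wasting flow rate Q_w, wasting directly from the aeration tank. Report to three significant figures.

Biomass mass balance (decay neglected): V·X = Y·Q·(S₀ − S)·θ_c, so V = 0.573 × 1680 × (2080 − 5.38) × 15.6 / 3470 = 8978 m³.
For wasting at MLVSS concentration, Q_w = V/θ_c = 8978/15.6 = 575.5 m³/d.

Q_w ≈ 576 m³/d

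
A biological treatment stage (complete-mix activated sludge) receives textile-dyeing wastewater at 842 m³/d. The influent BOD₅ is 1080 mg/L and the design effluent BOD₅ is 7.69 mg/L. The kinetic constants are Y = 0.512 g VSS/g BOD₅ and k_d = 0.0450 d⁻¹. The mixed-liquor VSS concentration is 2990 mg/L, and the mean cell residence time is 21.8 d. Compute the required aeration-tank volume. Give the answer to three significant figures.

V ≈ 1700 m³

Steady-state biomass mass balance: V·X·(1 + k_d·θ_c) = Y·Q·(S₀ − S)·θ_c, so V = 0.512 × 842 × (1080 − 7.69) × 21.8 / [2990 × (1 + 0.0450 × 21.8)] = 1.01×10^7 / 5923 = 1701 m³.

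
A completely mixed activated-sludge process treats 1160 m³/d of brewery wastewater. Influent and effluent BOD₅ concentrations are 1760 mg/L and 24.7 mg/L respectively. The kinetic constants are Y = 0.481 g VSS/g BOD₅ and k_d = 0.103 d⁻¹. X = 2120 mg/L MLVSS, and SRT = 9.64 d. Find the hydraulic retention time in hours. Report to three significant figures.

τ ≈ 45.7 h

Steady-state biomass mass balance: V·X·(1 + k_d·θ_c) = Y·Q·(S₀ − S)·θ_c, so V = 0.481 × 1160 × (1760 − 24.7) × 9.64 / [2120 × (1 + 0.103 × 9.64)] = 9.33×10^6 / 4225 = 2209 m³.
τ = V/Q = 2209/1160 = 1.904 d, or 45.71 h.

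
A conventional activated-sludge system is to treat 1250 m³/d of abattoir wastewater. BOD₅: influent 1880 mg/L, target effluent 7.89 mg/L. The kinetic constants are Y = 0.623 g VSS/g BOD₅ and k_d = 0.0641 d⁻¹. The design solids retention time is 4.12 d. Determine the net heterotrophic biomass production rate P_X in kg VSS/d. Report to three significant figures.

P_X ≈ 1150 kg VSS/d

Observed yield with endogenous decay: Y_obs = Y / (1 + k_d·θ_c) = 0.623 / (1 + 0.0641 × 4.12) = 0.623 / 1.264 = 0.4928 g VSS/g BOD₅.
Q·(S₀ − S) = 1250 × (1880 − 7.89) × 10⁻³ = 2340 kg/d removed.
P_X = Y_obs · Q(S₀ − S) = 0.4928 × 2340 = 1153 kg VSS/d.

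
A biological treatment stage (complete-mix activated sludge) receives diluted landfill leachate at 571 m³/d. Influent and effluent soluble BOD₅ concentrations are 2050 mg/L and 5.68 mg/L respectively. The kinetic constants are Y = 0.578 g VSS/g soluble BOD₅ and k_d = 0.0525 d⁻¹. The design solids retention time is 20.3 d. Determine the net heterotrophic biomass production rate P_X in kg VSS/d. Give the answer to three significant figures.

The observed yield is Y_obs = Y/(1 + k_d·θ_c) = 0.578 / (1 + 0.0525 × 20.3) = 0.578 / 2.066 = 0.2798 g VSS per g soluble BOD₅ removed.
Substrate removed = Q·(S₀ − S) = 571 m³/d × (2050 − 5.68) g/m³ = 1.17×10^6 g/d = 1167 kg/d.
P_X = Y_obs · Q(S₀ − S) = 0.2798 × 1167 = 326.6 kg VSS/d.

P_X ≈ 327 kg VSS/d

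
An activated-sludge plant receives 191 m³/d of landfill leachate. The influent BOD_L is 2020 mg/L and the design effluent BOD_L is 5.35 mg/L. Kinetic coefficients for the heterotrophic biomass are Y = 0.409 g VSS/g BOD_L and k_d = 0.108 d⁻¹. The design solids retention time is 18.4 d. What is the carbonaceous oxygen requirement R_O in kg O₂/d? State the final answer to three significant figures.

R_O ≈ 310 kg O₂/d

Observed yield with endogenous decay: Y_obs = Y / (1 + k_d·θ_c) = 0.409 / (1 + 0.108 × 18.4) = 0.409 / 2.987 = 0.1369 g VSS/g BOD_L.
Mass of BOD_L removed per day: Q(S₀ − S) = 191 × 2015 g/m³ = 384.8 kg/d.
P_X = Y_obs·Q·(S₀ − S) = 0.1369 × 384.8 = 52.69 kg VSS/d.
R_O = Q·ΔS − 1.42 P_X = 384.8 − 74.81 = 310.0 kg O₂/d.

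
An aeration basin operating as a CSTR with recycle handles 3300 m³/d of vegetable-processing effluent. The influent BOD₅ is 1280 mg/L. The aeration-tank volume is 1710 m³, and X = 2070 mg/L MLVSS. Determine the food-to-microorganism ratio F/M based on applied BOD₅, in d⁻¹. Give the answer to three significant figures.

F/M ≈ 1.19 d⁻¹

F/M = applied load / biomass = Q·S₀/(V·X) = 3300 × 1280 / (1710 × 2070) = 1.193 d⁻¹.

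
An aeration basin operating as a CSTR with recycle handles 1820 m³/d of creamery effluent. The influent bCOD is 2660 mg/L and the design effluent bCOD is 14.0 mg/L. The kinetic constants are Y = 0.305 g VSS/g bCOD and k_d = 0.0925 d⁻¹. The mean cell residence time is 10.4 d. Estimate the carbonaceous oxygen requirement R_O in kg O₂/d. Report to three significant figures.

R_O ≈ 3750 kg O₂/d

Correct the yield for decay: Y_obs = Y/(1 + k_d θ_c) = 0.305 / (1 + 0.0925 × 10.4) = 0.305 / 1.962 = 0.1555.
ΔS = 2660 − 14.0 = 2646 mg/L, so the substrate removal rate is 1820 × 2646/1000 = 4816 kg bCOD/d.
P_X = Y_obs·Q·(S₀ − S) = 0.1555 × 4816 = 748.6 kg VSS/d.
R_O = Q·(S₀ − S) − 1.42·P_X = 4816 − 1.42 × 748.6 = 3753 kg O₂/d.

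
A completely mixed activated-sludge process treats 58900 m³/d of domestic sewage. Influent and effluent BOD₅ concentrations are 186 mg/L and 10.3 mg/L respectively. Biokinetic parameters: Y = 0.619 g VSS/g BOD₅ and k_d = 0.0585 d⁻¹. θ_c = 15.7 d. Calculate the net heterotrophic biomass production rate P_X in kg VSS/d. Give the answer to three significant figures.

P_X ≈ 3340 kg VSS/d

Y_obs = Y / (1 + k_d θ_c) = 0.619 / (1 + 0.0585 × 15.7) = 0.619 / 1.918 = 0.3227.
Substrate removed = Q·(S₀ − S) = 58900 m³/d × (186 − 10.3) g/m³ = 1.03×10^7 g/d = 10349 kg/d.
P_X = Y_obs · Q(S₀ − S) = 0.3227 × 10349 = 3339 kg VSS/d.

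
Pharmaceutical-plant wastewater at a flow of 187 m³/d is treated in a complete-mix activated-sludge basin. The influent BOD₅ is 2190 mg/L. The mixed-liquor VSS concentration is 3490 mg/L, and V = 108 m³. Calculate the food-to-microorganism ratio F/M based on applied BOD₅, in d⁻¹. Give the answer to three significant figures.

Food-to-microorganism ratio F/M = Q S₀ / (V X) = 187 × 2190 / (108.0 × 3490) = 1.087 d⁻¹.

F/M ≈ 1.09 d⁻¹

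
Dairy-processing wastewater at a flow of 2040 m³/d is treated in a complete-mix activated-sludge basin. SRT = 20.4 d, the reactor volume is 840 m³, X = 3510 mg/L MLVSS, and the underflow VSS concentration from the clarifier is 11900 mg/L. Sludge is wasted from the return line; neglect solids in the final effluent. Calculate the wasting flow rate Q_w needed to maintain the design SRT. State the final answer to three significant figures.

Q_w ≈ 12.1 m³/d

Q_w = (V·X)/(θ_c X_r) = 840.0 × 3510 / (20.4 × 11900) = 12.15 m³/d.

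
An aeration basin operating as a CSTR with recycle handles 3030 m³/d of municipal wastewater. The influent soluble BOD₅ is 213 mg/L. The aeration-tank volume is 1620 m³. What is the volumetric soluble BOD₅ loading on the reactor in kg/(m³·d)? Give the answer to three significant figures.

L_v = Q S₀ / V = 3030 × 213 × 10⁻³ / 1620 = 0.3984 kg/(m³·d).

L_v ≈ 0.398 kg soluble BOD₅/(m³·d)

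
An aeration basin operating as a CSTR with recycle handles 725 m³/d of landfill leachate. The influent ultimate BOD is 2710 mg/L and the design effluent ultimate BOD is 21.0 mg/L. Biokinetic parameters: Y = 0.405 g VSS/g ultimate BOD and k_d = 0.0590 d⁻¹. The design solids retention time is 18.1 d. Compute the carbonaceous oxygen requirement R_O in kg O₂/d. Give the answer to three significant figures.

Correct the yield for decay: Y_obs = Y/(1 + k_d θ_c) = 0.405 / (1 + 0.0590 × 18.1) = 0.405 / 2.068 = 0.1959.
ΔS = 2710 − 21.0 = 2689 mg/L, so the substrate removal rate is 725 × 2689/1000 = 1950 kg ultimate BOD/d.
P_X = Y_obs·Q·(S₀ − S) = 0.1959 × 1950 = 381.8 kg VSS/d.
R_O = Q·(S₀ − S) − 1.42·P_X = 1950 − 1.42 × 381.8 = 1407 kg O₂/d.

R_O ≈ 1410 kg O₂/d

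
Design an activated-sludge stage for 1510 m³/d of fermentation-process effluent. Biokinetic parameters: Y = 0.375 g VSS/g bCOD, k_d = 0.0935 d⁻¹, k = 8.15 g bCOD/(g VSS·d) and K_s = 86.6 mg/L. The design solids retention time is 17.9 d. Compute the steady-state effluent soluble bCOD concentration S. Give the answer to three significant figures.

From the Monod/SRT balance for a CMAS, S = K_s·(1+k_d θ_c)/[θ_c·(Y k − k_d) − 1] = 86.6 × (1 + 0.0935 × 17.9) / [17.9 × (0.375 × 8.15 − 0.0935) − 1] = 231.5 / 52.03 = 4.450 mg/L.

S ≈ 4.45 mg/L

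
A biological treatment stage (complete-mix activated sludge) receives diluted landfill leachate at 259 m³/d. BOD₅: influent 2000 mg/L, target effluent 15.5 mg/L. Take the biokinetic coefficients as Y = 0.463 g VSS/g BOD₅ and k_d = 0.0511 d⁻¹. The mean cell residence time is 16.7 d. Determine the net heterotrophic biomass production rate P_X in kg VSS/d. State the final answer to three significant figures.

Y_obs = Y / (1 + k_d θ_c) = 0.463 / (1 + 0.0511 × 16.7) = 0.463 / 1.853 = 0.2498.
Substrate removed = Q·(S₀ − S) = 259 m³/d × (2000 − 15.5) g/m³ = 5.14×10^5 g/d = 514.0 kg/d.
P_X = Y_obs · Q(S₀ − S) = 0.2498 × 514.0 = 128.4 kg VSS/d.

P_X ≈ 128 kg VSS/d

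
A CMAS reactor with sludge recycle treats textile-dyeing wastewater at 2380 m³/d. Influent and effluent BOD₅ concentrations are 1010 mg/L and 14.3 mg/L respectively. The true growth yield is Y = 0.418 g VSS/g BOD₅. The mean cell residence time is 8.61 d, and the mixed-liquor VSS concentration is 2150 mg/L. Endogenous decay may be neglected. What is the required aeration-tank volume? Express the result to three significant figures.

With k_d = 0 the design equation reduces to V = Y Q (S₀−S) θ_c / X = 0.418 × 2380 × (1010 − 14.3) × 8.61 / 2150 = 3967 m³.

V ≈ 3970 m³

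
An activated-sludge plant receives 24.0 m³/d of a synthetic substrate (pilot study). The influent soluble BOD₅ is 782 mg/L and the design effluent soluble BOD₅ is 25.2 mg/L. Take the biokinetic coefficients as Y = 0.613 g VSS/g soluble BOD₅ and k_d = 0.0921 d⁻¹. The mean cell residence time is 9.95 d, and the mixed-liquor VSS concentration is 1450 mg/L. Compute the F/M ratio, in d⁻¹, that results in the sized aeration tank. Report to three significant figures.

F/M ≈ 0.325 d⁻¹

Steady-state biomass mass balance: V·X·(1 + k_d·θ_c) = Y·Q·(S₀ − S)·θ_c, so V = 0.613 × 24.0 × (782 − 25.2) × 9.95 / [1450 × (1 + 0.0921 × 9.95)] = 1.11×10^5 / 2779 = 39.87 m³.
Food-to-microorganism ratio F/M = Q S₀ / (V X) = 24.0 × 782 / (39.87 × 1450) = 0.3247 d⁻¹.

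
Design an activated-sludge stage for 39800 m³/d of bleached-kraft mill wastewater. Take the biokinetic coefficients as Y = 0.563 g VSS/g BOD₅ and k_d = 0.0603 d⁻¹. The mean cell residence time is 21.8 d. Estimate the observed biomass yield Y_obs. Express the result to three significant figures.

Observed yield with endogenous decay: Y_obs = Y / (1 + k_d·θ_c) = 0.563 / (1 + 0.0603 × 21.8) = 0.563 / 2.315 = 0.2432 g VSS/g BOD₅.

Y_obs ≈ 0.243 g VSS/g BOD₅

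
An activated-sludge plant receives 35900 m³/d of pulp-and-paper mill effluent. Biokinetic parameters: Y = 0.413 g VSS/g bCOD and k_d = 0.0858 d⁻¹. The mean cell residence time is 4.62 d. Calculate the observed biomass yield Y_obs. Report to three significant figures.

Observed yield with endogenous decay: Y_obs = Y / (1 + k_d·θ_c) = 0.413 / (1 + 0.0858 × 4.62) = 0.413 / 1.396 = 0.2958 g VSS/g bCOD.

Y_obs ≈ 0.296 g VSS/g bCOD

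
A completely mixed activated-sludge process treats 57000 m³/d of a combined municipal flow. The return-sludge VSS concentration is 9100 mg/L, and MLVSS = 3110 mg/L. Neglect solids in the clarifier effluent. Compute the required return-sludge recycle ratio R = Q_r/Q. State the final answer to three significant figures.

Mass balance around the secondary clarifier (neglecting effluent solids): R = X / (X_r − X) = 3110 / (9100 − 3110) = 0.5192.

R ≈ 0.519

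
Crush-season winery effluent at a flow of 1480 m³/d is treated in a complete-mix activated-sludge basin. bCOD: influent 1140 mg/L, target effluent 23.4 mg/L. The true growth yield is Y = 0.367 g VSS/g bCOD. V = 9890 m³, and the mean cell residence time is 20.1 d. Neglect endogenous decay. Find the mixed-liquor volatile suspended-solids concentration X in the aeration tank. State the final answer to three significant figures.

X ≈ 1230 mg/L

From V·X = Y·Q·(S₀ − S)·θ_c (decay neglected): X = 0.367 × 1480 × (1140 − 23.4) × 20.1 / 9890 = 1233 mg/L.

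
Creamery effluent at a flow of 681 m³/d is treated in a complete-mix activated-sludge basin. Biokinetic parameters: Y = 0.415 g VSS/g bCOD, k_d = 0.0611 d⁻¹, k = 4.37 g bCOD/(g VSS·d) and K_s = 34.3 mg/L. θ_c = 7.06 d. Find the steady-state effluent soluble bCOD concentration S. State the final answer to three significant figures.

Effluent substrate depends only on kinetics and SRT: S = K_s(1 + k_d θ_c) / [θ_c(Yk − k_d) − 1] = 34.3 × (1 + 0.0611 × 7.06) / [7.06 × (0.415 × 4.37 − 0.0611) − 1] = 49.10 / 11.37 = 4.317 mg/L.

S ≈ 4.32 mg/L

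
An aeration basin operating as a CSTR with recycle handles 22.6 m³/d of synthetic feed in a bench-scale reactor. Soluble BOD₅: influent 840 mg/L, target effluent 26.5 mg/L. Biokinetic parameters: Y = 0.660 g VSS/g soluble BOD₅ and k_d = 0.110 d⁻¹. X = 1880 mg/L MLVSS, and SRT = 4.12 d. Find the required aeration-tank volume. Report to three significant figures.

V ≈ 18.3 m³

Steady-state biomass mass balance: V·X·(1 + k_d·θ_c) = Y·Q·(S₀ − S)·θ_c, so V = 0.660 × 22.6 × (840 − 26.5) × 4.12 / [1880 × (1 + 0.110 × 4.12)] = 5×10^4 / 2732 = 18.30 m³.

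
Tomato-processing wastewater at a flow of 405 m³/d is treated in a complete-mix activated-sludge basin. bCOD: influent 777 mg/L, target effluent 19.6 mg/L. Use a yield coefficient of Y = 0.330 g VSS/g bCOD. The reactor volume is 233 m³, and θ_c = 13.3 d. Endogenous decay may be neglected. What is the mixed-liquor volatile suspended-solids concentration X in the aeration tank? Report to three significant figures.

Without decay, X = Y Q (S₀−S) θ_c / V = 0.330 × 405 × (777 − 19.6) × 13.3 / 233 = 5778 mg/L.

X ≈ 5780 mg/L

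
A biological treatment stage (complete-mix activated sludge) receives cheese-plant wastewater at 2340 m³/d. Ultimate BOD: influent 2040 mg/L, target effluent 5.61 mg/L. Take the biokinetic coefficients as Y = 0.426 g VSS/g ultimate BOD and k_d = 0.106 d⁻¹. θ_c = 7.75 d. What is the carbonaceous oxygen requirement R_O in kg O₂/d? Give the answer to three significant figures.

R_O ≈ 3180 kg O₂/d

Y_obs = Y / (1 + k_d θ_c) = 0.426 / (1 + 0.106 × 7.75) = 0.426 / 1.821 = 0.2339.
Substrate removed = Q·(S₀ − S) = 2340 m³/d × (2040 − 5.61) g/m³ = 4.76×10^6 g/d = 4760 kg/d.
Net sludge production P_X = 0.2339 × 4760 = 1113 kg VSS/d.
R_O = Q·ΔS − 1.42 P_X = 4760 − 1581 = 3180 kg O₂/d.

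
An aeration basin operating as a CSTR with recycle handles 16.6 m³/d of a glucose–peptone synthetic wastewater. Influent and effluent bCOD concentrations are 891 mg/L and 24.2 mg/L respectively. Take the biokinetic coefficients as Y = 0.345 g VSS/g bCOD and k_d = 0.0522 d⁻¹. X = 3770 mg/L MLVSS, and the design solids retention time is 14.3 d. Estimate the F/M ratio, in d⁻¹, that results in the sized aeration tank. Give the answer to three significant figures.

From the SRT design equation V = Y Q (S₀−S) θ_c / [X (1 + k_d θ_c)] = 0.345 × 16.6 × (891 − 24.2) × 14.3 / [3770 × (1 + 0.0522 × 14.3)] = 7.1×10^4 / 6584 = 10.78 m³.
F/M = applied load / biomass = Q·S₀/(V·X) = 16.6 × 891 / (10.78 × 3770) = 0.3639 d⁻¹.

F/M ≈ 0.364 d⁻¹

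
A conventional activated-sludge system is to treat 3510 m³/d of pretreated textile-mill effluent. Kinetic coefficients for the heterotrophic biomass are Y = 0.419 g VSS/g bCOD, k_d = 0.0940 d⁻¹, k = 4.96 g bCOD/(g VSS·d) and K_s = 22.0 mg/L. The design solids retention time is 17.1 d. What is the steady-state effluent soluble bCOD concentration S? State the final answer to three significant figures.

Effluent substrate depends only on kinetics and SRT: S = K_s(1 + k_d θ_c) / [θ_c(Yk − k_d) − 1] = 22.0 × (1 + 0.0940 × 17.1) / [17.1 × (0.419 × 4.96 − 0.0940) − 1] = 57.36 / 32.93 = 1.742 mg/L.

S ≈ 1.74 mg/L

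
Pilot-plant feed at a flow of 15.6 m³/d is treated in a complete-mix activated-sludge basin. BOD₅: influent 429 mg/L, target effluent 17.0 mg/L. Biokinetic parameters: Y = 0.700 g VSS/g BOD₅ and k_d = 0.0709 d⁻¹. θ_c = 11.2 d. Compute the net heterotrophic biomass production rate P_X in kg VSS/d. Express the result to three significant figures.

Y_obs = Y / (1 + k_d θ_c) = 0.700 / (1 + 0.0709 × 11.2) = 0.700 / 1.794 = 0.3902.
Substrate removed = Q·(S₀ − S) = 15.6 m³/d × (429 − 17.0) g/m³ = 6.43×10^3 g/d = 6.427 kg/d.
P_X = Y_obs · Q(S₀ − S) = 0.3902 × 6.427 = 2.508 kg VSS/d.

P_X ≈ 2.51 kg VSS/d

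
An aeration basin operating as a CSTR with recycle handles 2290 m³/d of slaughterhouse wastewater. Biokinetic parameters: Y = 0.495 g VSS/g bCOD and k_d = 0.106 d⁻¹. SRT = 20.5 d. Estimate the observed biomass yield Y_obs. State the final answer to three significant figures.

Y_obs ≈ 0.156 g VSS/g bCOD

Correct the yield for decay: Y_obs = Y/(1 + k_d θ_c) = 0.495 / (1 + 0.106 × 20.5) = 0.495 / 3.173 = 0.1560.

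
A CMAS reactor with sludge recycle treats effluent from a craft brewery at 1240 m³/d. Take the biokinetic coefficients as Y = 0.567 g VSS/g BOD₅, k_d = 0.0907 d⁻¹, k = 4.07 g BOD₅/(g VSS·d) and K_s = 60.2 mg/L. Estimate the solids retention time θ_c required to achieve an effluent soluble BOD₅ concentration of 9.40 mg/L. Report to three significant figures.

Specific growth rate at S = 9.40 mg/L: μ = YkS/(K_s+S) = 0.567·4.07·9.40/(60.2+9.40) = 0.3117 d⁻¹.
1/θ_c = 0.3117 − 0.0907 = 0.2210 d⁻¹, so θ_c = 4.525 d.

θ_c ≈ 4.53 d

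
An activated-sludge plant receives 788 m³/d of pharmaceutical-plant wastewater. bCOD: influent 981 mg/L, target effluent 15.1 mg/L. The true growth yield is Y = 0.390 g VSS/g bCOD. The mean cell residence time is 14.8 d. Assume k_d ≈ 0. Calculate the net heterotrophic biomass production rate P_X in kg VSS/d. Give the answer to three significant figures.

P_X ≈ 297 kg VSS/d

No decay correction is needed, so Y_obs = Y = 0.390.
Substrate removed = Q·(S₀ − S) = 788 m³/d × (981 − 15.1) g/m³ = 7.61×10^5 g/d = 761.1 kg/d.
Net biomass production P_X = Y_obs × Q·(S₀ − S) = 0.3900 × 761.1 = 296.8 kg VSS/d.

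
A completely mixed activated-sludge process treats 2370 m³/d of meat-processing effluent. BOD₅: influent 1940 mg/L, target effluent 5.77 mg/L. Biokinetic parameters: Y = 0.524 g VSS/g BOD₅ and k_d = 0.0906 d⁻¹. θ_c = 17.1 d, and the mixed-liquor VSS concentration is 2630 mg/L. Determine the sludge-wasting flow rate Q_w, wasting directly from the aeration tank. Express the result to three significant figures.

Rearranging the biomass balance for a CMAS with decay, V = Y·Q·ΔS·θ_c / [X·(1+k_d θ_c)] = 0.524 × 2370 × (1940 − 5.77) × 17.1 / [2630 × (1 + 0.0906 × 17.1)] = 4.11×10^7 / 6705 = 6127 m³.
With mixed-liquor wasting, θ_c = V/Q_w, so Q_w = V/θ_c = 6127/17.1 = 358.3 m³/d.

Q_w ≈ 358 m³/d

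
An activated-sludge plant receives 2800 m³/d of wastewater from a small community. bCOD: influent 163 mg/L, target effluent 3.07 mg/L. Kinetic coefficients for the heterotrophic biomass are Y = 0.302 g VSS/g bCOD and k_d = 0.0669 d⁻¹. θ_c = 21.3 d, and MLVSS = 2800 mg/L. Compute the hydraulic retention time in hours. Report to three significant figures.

τ ≈ 3.64 h

From the SRT design equation V = Y Q (S₀−S) θ_c / [X (1 + k_d θ_c)] = 0.302 × 2800 × (163 − 3.07) × 21.3 / [2800 × (1 + 0.0669 × 21.3)] = 2.88×10^6 / 6790 = 424.2 m³.
Hydraulic retention time τ = V/Q = 424.2 / 2800 = 0.1515 d = 3.636 h.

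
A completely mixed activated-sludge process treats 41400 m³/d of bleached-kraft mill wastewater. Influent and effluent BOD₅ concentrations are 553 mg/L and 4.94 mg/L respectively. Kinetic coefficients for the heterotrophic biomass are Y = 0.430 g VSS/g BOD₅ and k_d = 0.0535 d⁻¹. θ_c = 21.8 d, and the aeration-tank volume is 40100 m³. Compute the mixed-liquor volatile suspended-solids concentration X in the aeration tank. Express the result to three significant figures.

X ≈ 2450 mg/L

X = Y·Q·ΔS·θ_c / [V·(1 + k_d θ_c)] = 0.430 × 41400 × (553 − 4.94) × 21.8 / [40100 × (1 + 0.0535 × 21.8)] = 2448 mg/L.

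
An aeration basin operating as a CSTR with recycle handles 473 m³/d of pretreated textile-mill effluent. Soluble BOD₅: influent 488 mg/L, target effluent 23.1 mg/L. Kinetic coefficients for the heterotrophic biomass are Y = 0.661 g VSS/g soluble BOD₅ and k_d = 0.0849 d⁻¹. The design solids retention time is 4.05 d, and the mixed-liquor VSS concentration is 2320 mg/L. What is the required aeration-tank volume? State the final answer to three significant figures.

V ≈ 189 m³

Steady-state biomass mass balance: V·X·(1 + k_d·θ_c) = Y·Q·(S₀ − S)·θ_c, so V = 0.661 × 473 × (488 − 23.1) × 4.05 / [2320 × (1 + 0.0849 × 4.05)] = 5.89×10^5 / 3118 = 188.8 m³.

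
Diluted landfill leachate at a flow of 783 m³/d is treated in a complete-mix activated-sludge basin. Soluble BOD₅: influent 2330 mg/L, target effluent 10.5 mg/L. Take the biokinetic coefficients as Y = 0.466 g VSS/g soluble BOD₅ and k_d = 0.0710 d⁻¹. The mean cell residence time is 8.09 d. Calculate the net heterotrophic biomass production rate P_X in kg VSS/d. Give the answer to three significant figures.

P_X ≈ 538 kg VSS/d

The observed yield is Y_obs = Y/(1 + k_d·θ_c) = 0.466 / (1 + 0.0710 × 8.09) = 0.466 / 1.574 = 0.2960 g VSS per g soluble BOD₅ removed.
Substrate removed = Q·(S₀ − S) = 783 m³/d × (2330 − 10.5) g/m³ = 1.82×10^6 g/d = 1816 kg/d.
P_X = Y_obs · Q(S₀ − S) = 0.2960 × 1816 = 537.6 kg VSS/d.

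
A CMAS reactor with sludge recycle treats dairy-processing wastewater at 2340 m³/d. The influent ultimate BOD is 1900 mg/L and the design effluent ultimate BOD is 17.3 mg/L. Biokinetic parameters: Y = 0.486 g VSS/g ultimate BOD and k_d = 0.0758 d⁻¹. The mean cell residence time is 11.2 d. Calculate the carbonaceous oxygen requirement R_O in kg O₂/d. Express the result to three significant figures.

The observed yield is Y_obs = Y/(1 + k_d·θ_c) = 0.486 / (1 + 0.0758 × 11.2) = 0.486 / 1.849 = 0.2629 g VSS per g ultimate BOD removed.
Q·(S₀ − S) = 2340 × (1900 − 17.3) × 10⁻³ = 4406 kg/d removed.
Biomass synthesised: P_X = Y_obs × 4406 = 1158 kg VSS/d.
Carbonaceous O₂ demand = substrate oxidised − cell-mass equivalent = 4406 − 1.42 × 1158 = 2761 kg O₂/d.

R_O ≈ 2760 kg O₂/d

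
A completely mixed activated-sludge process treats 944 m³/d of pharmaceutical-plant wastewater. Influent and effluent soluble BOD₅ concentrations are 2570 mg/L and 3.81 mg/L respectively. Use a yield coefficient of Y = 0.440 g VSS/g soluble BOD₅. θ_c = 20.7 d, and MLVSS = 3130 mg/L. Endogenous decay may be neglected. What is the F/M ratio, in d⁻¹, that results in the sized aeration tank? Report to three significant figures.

F/M ≈ 0.110 d⁻¹

V·X = Y·Q·ΔS·θ_c gives V = 0.440 × 944 × (2570 − 3.81) × 20.7 / 3130 = 7049 m³.
F/M = applied load / biomass = Q·S₀/(V·X) = 944 × 2570 / (7049 × 3130) = 0.1100 d⁻¹.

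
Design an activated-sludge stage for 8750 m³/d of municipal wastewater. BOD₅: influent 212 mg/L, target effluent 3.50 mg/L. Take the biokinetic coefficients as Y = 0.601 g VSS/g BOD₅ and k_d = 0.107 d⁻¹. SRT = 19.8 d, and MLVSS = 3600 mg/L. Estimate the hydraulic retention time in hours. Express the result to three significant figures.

τ ≈ 5.30 h

Rearranging the biomass balance for a CMAS with decay, V = Y·Q·ΔS·θ_c / [X·(1+k_d θ_c)] = 0.601 × 8750 × (212 − 3.50) × 19.8 / [3600 × (1 + 0.107 × 19.8)] = 2.17×10^7 / 11227 = 1934 m³.
τ = V/Q = 1934/8750 = 0.2210 d, or 5.304 h.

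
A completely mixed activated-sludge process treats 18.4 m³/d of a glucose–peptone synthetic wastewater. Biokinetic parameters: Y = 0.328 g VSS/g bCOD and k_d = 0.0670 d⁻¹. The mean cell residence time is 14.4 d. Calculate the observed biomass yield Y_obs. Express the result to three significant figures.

Y_obs = Y / (1 + k_d θ_c) = 0.328 / (1 + 0.0670 × 14.4) = 0.328 / 1.965 = 0.1669.

Y_obs ≈ 0.167 g VSS/g bCOD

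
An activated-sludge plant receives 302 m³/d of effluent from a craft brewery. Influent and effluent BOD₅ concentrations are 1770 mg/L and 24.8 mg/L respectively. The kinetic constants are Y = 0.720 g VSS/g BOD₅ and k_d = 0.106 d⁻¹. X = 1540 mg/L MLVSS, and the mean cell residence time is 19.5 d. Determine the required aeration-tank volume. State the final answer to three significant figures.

From the SRT design equation V = Y Q (S₀−S) θ_c / [X (1 + k_d θ_c)] = 0.720 × 302 × (1770 − 24.8) × 19.5 / [1540 × (1 + 0.106 × 19.5)] = 7.4×10^6 / 4723 = 1567 m³.

V ≈ 1570 m³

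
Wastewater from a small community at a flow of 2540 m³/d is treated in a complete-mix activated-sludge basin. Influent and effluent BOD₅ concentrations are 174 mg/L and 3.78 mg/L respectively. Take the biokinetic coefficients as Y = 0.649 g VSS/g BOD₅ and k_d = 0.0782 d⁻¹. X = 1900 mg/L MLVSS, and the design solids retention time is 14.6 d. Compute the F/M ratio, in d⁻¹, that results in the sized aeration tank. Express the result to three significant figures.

F/M ≈ 0.231 d⁻¹

Steady-state biomass mass balance: V·X·(1 + k_d·θ_c) = Y·Q·(S₀ − S)·θ_c, so V = 0.649 × 2540 × (174 − 3.78) × 14.6 / [1900 × (1 + 0.0782 × 14.6)] = 4.1×10^6 / 4069 = 1007 m³.
Food-to-microorganism ratio F/M = Q S₀ / (V X) = 2540 × 174 / (1007 × 1900) = 0.2310 d⁻¹.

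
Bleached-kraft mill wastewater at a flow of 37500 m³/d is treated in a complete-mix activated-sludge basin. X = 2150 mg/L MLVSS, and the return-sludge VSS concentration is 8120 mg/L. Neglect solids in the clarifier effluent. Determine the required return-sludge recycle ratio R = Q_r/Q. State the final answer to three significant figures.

R ≈ 0.360

Mass balance around the secondary clarifier (neglecting effluent solids): R = X / (X_r − X) = 2150 / (8120 − 2150) = 0.3601.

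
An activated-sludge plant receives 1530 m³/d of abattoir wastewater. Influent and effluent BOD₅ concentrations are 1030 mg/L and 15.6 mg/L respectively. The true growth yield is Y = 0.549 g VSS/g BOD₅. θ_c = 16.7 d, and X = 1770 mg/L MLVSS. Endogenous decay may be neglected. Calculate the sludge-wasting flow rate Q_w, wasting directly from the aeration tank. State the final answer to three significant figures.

Q_w ≈ 481 m³/d

Biomass mass balance (decay neglected): V·X = Y·Q·(S₀ − S)·θ_c, so V = 0.549 × 1530 × (1030 − 15.6) × 16.7 / 1770 = 8039 m³.
For wasting at MLVSS concentration, Q_w = V/θ_c = 8039/16.7 = 481.4 m³/d.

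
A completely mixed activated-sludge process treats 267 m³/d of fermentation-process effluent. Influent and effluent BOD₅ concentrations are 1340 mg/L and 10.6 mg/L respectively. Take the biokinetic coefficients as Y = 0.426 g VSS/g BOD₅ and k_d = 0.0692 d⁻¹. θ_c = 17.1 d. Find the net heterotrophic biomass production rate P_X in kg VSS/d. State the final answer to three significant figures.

Correct the yield for decay: Y_obs = Y/(1 + k_d θ_c) = 0.426 / (1 + 0.0692 × 17.1) = 0.426 / 2.183 = 0.1951.
Mass of BOD₅ removed per day: Q(S₀ − S) = 267 × 1329 g/m³ = 354.9 kg/d.
Biomass produced: P_X = Y_obs·Q·ΔS = 0.1951 × 354.9 ≈ 69.26 kg VSS/d.

P_X ≈ 69.3 kg VSS/d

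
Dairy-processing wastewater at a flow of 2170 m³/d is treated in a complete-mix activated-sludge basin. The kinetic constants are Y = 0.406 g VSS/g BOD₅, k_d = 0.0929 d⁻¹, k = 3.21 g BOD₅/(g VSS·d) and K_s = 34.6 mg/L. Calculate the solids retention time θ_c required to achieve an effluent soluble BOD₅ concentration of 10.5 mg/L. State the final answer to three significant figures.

At the target effluent, Y k S/(K_s+S) = 0.406×3.21×10.5/45.10 = 0.3034 d⁻¹.
1/θ_c = 0.3034 − 0.0929 = 0.2105 d⁻¹, so θ_c = 4.750 d.

θ_c ≈ 4.75 d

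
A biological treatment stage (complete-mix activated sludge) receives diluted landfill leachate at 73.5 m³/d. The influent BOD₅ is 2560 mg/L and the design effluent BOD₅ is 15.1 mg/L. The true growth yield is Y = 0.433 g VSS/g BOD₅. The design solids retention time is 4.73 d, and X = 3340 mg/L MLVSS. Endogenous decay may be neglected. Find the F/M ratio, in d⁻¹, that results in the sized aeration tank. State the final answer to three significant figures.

F/M ≈ 0.491 d⁻¹

V·X = Y·Q·ΔS·θ_c gives V = 0.433 × 73.5 × (2560 − 15.1) × 4.73 / 3340 = 114.7 m³.
F/M = applied load / biomass = Q·S₀/(V·X) = 73.5 × 2560 / (114.7 × 3340) = 0.4912 d⁻¹.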